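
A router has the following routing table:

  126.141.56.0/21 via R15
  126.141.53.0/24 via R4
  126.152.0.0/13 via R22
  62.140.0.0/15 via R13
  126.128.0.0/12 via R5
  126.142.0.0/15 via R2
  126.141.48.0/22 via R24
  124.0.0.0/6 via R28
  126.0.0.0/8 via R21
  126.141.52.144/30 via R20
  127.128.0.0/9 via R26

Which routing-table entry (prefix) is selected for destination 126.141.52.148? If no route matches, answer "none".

126.128.0.0/12

Entries matching 126.141.52.148:
  124.0.0.0/6 (124.0.0.0 - 127.255.255.255)
  126.0.0.0/8 (126.0.0.0 - 126.255.255.255)
  126.128.0.0/12 (126.128.0.0 - 126.143.255.255)
Most specific is 126.128.0.0/12.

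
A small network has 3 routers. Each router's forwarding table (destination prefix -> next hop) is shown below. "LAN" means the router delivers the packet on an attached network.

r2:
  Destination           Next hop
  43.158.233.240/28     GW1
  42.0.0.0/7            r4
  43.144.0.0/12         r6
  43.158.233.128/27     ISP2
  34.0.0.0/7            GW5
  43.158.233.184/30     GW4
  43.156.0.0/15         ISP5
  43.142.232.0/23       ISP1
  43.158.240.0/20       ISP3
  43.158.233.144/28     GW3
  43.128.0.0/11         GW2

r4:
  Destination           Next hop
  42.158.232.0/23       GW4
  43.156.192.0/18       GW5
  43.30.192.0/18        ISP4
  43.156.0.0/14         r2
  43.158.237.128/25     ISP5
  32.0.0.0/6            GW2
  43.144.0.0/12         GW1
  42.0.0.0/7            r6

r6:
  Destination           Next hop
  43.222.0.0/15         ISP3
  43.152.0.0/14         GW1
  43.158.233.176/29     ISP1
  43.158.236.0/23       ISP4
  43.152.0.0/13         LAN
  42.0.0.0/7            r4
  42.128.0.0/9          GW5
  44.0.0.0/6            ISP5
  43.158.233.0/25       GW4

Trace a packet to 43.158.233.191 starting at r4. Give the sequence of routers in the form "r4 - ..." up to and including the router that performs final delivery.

At r4: longest match for 43.158.233.191 is 43.156.0.0/14 -> r2
At r2: longest match for 43.158.233.191 is 43.144.0.0/12 -> r6
At r6: longest match for 43.158.233.191 is 43.152.0.0/13 -> LAN

r4 - r2 - r6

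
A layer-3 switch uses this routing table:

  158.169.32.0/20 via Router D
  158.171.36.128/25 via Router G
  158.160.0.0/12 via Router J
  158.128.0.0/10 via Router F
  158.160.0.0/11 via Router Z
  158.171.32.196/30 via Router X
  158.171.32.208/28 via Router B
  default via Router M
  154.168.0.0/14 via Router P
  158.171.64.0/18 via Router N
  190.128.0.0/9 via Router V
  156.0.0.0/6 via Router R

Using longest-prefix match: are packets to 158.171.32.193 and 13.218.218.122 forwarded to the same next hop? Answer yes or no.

no

158.171.32.193: longest match 158.160.0.0/12 -> Router J
13.218.218.122: longest match 0.0.0.0/0 -> Router M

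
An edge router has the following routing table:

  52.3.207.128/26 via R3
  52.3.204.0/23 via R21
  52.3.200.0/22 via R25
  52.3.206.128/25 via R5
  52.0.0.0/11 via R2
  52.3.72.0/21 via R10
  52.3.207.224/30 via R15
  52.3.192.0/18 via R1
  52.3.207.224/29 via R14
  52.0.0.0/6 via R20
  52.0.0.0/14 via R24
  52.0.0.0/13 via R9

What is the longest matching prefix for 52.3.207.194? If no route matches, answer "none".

Entries matching 52.3.207.194:
  52.0.0.0/6 (52.0.0.0 - 55.255.255.255)
  52.0.0.0/11 (52.0.0.0 - 52.31.255.255)
  52.0.0.0/13 (52.0.0.0 - 52.7.255.255)
  52.0.0.0/14 (52.0.0.0 - 52.3.255.255)
  52.3.192.0/18 (52.3.192.0 - 52.3.255.255)
Most specific is 52.3.192.0/18.

52.3.192.0/18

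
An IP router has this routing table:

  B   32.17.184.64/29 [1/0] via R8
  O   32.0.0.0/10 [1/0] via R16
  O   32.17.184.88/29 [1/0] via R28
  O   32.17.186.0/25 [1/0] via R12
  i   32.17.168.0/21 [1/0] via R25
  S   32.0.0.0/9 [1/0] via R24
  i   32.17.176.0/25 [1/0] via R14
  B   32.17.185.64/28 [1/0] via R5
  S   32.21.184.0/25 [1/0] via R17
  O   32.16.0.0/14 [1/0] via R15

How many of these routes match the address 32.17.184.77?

3

Prefixes containing 32.17.184.77:
  32.0.0.0/9 (32.0.0.0 - 32.127.255.255)
  32.0.0.0/10 (32.0.0.0 - 32.63.255.255)
  32.16.0.0/14 (32.16.0.0 - 32.19.255.255)
Total matching entries: 3.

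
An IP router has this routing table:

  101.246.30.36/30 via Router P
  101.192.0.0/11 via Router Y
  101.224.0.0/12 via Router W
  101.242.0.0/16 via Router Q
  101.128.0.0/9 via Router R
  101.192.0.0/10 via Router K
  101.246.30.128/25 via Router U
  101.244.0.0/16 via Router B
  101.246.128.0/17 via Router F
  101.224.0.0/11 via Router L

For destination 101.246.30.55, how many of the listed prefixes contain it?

3

Prefixes containing 101.246.30.55:
  101.128.0.0/9 (101.128.0.0 - 101.255.255.255)
  101.192.0.0/10 (101.192.0.0 - 101.255.255.255)
  101.224.0.0/11 (101.224.0.0 - 101.255.255.255)
Total matching entries: 3.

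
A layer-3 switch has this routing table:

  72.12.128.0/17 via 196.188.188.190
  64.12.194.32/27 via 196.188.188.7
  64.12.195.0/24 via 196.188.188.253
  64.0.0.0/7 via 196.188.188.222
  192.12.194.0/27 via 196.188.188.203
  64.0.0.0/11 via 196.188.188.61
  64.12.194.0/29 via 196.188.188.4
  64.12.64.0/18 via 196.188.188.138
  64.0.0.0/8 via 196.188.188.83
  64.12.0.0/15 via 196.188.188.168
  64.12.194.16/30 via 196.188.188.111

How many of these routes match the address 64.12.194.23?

4

Prefixes containing 64.12.194.23:
  64.0.0.0/7 (64.0.0.0 - 65.255.255.255)
  64.0.0.0/8 (64.0.0.0 - 64.255.255.255)
  64.0.0.0/11 (64.0.0.0 - 64.31.255.255)
  64.12.0.0/15 (64.12.0.0 - 64.13.255.255)
Total matching entries: 4.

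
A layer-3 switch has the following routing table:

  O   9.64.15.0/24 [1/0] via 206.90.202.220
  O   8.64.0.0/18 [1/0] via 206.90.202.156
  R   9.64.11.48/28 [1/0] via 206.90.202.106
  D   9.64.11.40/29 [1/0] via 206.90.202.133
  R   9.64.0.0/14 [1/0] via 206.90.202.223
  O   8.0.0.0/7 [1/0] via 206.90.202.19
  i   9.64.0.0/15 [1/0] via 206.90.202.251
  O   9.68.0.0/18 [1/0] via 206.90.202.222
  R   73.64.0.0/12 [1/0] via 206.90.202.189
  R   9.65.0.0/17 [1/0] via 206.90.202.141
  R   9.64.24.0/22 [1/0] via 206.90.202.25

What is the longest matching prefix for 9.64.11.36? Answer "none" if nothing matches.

9.64.0.0/15

Entries matching 9.64.11.36:
  8.0.0.0/7 (8.0.0.0 - 9.255.255.255)
  9.64.0.0/14 (9.64.0.0 - 9.67.255.255)
  9.64.0.0/15 (9.64.0.0 - 9.65.255.255)
Most specific is 9.64.0.0/15.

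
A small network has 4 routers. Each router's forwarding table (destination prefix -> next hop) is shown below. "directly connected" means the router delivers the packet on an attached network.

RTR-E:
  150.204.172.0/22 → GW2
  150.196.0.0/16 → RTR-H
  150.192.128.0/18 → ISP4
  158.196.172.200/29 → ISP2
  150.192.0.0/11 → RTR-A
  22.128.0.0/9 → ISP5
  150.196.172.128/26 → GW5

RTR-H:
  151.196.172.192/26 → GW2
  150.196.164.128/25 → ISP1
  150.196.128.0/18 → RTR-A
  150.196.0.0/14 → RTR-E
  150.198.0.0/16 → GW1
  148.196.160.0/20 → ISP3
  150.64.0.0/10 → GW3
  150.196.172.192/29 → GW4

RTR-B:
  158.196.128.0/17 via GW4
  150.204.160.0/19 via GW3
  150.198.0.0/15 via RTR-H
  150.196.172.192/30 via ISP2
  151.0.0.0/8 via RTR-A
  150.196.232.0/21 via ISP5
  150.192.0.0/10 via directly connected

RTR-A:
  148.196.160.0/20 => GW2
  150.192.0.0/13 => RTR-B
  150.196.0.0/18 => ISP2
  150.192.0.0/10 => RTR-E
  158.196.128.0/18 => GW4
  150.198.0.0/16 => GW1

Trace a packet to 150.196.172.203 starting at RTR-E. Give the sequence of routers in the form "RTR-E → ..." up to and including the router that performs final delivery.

RTR-E → RTR-H → RTR-A → RTR-B

At RTR-E: longest match for 150.196.172.203 is 150.196.0.0/16 -> RTR-H
At RTR-H: longest match for 150.196.172.203 is 150.196.128.0/18 -> RTR-A
At RTR-A: longest match for 150.196.172.203 is 150.192.0.0/13 -> RTR-B
At RTR-B: longest match for 150.196.172.203 is 150.192.0.0/10 -> directly connected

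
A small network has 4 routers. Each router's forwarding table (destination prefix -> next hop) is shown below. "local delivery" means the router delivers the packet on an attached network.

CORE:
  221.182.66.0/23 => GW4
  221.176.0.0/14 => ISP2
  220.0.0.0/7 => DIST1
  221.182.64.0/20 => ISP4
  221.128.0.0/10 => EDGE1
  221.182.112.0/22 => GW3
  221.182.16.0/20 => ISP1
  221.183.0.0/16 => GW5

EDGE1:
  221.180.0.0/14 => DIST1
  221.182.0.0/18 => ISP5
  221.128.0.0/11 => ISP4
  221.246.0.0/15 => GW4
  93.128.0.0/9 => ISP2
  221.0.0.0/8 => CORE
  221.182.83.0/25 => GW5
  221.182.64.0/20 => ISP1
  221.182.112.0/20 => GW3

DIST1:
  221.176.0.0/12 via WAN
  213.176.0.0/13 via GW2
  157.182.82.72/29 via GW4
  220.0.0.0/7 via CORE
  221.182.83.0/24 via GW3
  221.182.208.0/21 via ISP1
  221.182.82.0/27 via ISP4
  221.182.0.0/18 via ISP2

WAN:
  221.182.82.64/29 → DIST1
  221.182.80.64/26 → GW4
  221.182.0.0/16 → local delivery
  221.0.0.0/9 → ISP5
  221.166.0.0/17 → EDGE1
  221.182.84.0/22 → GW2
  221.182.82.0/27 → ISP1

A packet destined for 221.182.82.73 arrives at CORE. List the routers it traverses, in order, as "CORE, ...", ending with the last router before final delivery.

CORE, EDGE1, DIST1, WAN

At CORE: longest match for 221.182.82.73 is 221.128.0.0/10 -> EDGE1
At EDGE1: longest match for 221.182.82.73 is 221.180.0.0/14 -> DIST1
At DIST1: longest match for 221.182.82.73 is 221.176.0.0/12 -> WAN
At WAN: longest match for 221.182.82.73 is 221.182.0.0/16 -> local delivery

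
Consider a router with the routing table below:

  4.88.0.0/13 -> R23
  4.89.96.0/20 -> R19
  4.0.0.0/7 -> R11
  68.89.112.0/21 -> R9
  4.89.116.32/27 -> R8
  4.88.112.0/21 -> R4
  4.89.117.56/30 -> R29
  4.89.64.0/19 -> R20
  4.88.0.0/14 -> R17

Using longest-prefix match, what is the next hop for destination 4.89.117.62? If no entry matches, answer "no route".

Routes whose prefix contains 4.89.117.62:
  4.0.0.0/7 (4.0.0.0 - 5.255.255.255) -> R11
  4.88.0.0/13 (4.88.0.0 - 4.95.255.255) -> R23
  4.88.0.0/14 (4.88.0.0 - 4.91.255.255) -> R17
More-specific entries that do NOT match:
  4.89.117.56/30 (4.89.117.56 - 4.89.117.59) does not contain 4.89.117.62
  4.89.116.32/27 (4.89.116.32 - 4.89.116.63) does not contain 4.89.117.62
  68.89.112.0/21 (68.89.112.0 - 68.89.119.255) does not contain 4.89.117.62
  4.88.112.0/21 (4.88.112.0 - 4.88.119.255) does not contain 4.89.117.62
  4.89.96.0/20 (4.89.96.0 - 4.89.111.255) does not contain 4.89.117.62
  4.89.64.0/19 (4.89.64.0 - 4.89.95.255) does not contain 4.89.117.62
Longest matching prefix is /14 -> next hop R17.

R17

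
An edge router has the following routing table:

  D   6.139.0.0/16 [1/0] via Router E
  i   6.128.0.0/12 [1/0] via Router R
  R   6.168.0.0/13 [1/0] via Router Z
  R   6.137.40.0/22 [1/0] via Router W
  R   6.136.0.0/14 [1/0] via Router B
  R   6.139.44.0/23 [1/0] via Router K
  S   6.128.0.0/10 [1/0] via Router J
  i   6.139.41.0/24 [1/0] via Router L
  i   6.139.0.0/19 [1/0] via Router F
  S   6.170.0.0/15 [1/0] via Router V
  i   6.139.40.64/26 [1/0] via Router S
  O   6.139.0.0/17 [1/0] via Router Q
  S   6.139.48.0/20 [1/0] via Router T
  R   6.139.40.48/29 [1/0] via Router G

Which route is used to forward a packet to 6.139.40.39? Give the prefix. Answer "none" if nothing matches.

Entries matching 6.139.40.39:
  6.128.0.0/10 (6.128.0.0 - 6.191.255.255)
  6.128.0.0/12 (6.128.0.0 - 6.143.255.255)
  6.136.0.0/14 (6.136.0.0 - 6.139.255.255)
  6.139.0.0/16 (6.139.0.0 - 6.139.255.255)
  6.139.0.0/17 (6.139.0.0 - 6.139.127.255)
Most specific is 6.139.0.0/17.

6.139.0.0/17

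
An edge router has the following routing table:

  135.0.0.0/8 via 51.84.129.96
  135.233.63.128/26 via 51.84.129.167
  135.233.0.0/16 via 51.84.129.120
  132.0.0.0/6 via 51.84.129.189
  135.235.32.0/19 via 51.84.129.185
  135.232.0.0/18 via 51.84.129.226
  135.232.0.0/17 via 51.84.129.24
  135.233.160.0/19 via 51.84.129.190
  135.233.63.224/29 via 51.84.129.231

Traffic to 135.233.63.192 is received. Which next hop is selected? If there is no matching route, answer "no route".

Routes whose prefix contains 135.233.63.192:
  132.0.0.0/6 (132.0.0.0 - 135.255.255.255) -> 51.84.129.189
  135.0.0.0/8 (135.0.0.0 - 135.255.255.255) -> 51.84.129.96
  135.233.0.0/16 (135.233.0.0 - 135.233.255.255) -> 51.84.129.120
More-specific entries that do NOT match:
  135.233.63.224/29 (135.233.63.224 - 135.233.63.231) does not contain 135.233.63.192
  135.233.63.128/26 (135.233.63.128 - 135.233.63.191) does not contain 135.233.63.192
  135.235.32.0/19 (135.235.32.0 - 135.235.63.255) does not contain 135.233.63.192
  135.233.160.0/19 (135.233.160.0 - 135.233.191.255) does not contain 135.233.63.192
  135.232.0.0/18 (135.232.0.0 - 135.232.63.255) does not contain 135.233.63.192
  135.232.0.0/17 (135.232.0.0 - 135.232.127.255) does not contain 135.233.63.192
Longest matching prefix is /16 -> next hop 51.84.129.120.

51.84.129.120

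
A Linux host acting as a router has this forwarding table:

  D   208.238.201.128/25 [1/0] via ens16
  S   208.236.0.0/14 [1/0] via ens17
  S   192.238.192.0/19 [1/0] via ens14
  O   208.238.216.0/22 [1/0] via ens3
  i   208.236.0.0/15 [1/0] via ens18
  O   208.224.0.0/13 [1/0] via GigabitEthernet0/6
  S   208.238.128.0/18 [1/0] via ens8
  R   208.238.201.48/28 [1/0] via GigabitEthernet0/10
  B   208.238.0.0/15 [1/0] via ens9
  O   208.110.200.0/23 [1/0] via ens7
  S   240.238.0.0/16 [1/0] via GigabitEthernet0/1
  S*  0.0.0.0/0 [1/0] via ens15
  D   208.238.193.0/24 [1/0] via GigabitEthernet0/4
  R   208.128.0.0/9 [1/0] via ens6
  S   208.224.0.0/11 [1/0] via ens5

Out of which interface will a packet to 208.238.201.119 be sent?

Routes whose prefix contains 208.238.201.119:
  0.0.0.0/0 (default, matches everything) -> ens15
  208.128.0.0/9 (208.128.0.0 - 208.255.255.255) -> ens6
  208.224.0.0/11 (208.224.0.0 - 208.255.255.255) -> ens5
  208.236.0.0/14 (208.236.0.0 - 208.239.255.255) -> ens17
  208.238.0.0/15 (208.238.0.0 - 208.239.255.255) -> ens9
More-specific entries that do NOT match:
  208.238.201.48/28 (208.238.201.48 - 208.238.201.63) does not contain 208.238.201.119
  208.238.201.128/25 (208.238.201.128 - 208.238.201.255) does not contain 208.238.201.119
  208.238.193.0/24 (208.238.193.0 - 208.238.193.255) does not contain 208.238.201.119
  208.110.200.0/23 (208.110.200.0 - 208.110.201.255) does not contain 208.238.201.119
  208.238.216.0/22 (208.238.216.0 - 208.238.219.255) does not contain 208.238.201.119
  192.238.192.0/19 (192.238.192.0 - 192.238.223.255) does not contain 208.238.201.119
  208.238.128.0/18 (208.238.128.0 - 208.238.191.255) does not contain 208.238.201.119
  240.238.0.0/16 (240.238.0.0 - 240.238.255.255) does not contain 208.238.201.119
Longest matching prefix is /15 -> interface ens9.

ens9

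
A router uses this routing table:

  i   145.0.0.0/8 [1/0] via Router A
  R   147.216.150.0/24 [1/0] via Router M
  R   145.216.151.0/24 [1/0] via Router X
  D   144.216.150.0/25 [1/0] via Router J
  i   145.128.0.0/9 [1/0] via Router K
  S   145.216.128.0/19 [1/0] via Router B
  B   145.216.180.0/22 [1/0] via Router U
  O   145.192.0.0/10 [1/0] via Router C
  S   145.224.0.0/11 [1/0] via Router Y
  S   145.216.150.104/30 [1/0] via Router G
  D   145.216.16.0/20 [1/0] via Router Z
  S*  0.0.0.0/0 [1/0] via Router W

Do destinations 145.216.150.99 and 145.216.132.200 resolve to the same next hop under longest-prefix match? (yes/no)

yes

145.216.150.99: longest match 145.216.128.0/19 -> Router B
145.216.132.200: longest match 145.216.128.0/19 -> Router B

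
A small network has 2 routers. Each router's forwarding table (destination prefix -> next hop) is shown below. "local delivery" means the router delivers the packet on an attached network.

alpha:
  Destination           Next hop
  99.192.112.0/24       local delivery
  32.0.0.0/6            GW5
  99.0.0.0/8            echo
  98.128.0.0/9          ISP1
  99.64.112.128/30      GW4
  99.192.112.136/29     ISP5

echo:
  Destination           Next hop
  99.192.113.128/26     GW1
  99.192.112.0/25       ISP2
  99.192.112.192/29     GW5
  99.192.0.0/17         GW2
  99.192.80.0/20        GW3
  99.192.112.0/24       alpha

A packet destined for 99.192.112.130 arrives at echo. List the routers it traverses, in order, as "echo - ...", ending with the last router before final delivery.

echo - alpha

At echo: longest match for 99.192.112.130 is 99.192.112.0/24 -> alpha
At alpha: longest match for 99.192.112.130 is 99.192.112.0/24 -> local delivery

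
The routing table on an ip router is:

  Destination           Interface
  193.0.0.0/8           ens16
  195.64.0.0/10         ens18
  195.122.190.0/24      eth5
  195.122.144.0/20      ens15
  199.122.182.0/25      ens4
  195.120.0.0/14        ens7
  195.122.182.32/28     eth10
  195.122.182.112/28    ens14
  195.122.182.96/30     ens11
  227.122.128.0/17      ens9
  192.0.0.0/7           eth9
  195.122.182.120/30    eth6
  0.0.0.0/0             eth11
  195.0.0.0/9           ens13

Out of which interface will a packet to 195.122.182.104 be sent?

ens7

Routes whose prefix contains 195.122.182.104:
  0.0.0.0/0 (default, matches everything) -> eth11
  195.0.0.0/9 (195.0.0.0 - 195.127.255.255) -> ens13
  195.64.0.0/10 (195.64.0.0 - 195.127.255.255) -> ens18
  195.120.0.0/14 (195.120.0.0 - 195.123.255.255) -> ens7
More-specific entries that do NOT match:
  195.122.182.96/30 (195.122.182.96 - 195.122.182.99) does not contain 195.122.182.104
  195.122.182.120/30 (195.122.182.120 - 195.122.182.123) does not contain 195.122.182.104
  195.122.182.32/28 (195.122.182.32 - 195.122.182.47) does not contain 195.122.182.104
  195.122.182.112/28 (195.122.182.112 - 195.122.182.127) does not contain 195.122.182.104
  199.122.182.0/25 (199.122.182.0 - 199.122.182.127) does not contain 195.122.182.104
  195.122.190.0/24 (195.122.190.0 - 195.122.190.255) does not contain 195.122.182.104
  195.122.144.0/20 (195.122.144.0 - 195.122.159.255) does not contain 195.122.182.104
  227.122.128.0/17 (227.122.128.0 - 227.122.255.255) does not contain 195.122.182.104
Longest matching prefix is /14 -> interface ens7.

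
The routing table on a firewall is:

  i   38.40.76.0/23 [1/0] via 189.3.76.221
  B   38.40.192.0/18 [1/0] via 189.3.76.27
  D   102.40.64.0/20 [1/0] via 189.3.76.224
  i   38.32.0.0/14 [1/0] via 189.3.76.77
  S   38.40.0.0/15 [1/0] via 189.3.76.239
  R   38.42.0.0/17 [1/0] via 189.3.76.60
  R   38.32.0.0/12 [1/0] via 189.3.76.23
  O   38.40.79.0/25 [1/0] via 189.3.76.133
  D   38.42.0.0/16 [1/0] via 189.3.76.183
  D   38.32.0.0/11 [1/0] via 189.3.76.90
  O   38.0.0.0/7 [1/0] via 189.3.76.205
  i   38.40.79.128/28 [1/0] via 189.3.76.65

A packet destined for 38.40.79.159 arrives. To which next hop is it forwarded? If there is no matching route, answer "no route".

Routes whose prefix contains 38.40.79.159:
  38.0.0.0/7 (38.0.0.0 - 39.255.255.255) -> 189.3.76.205
  38.32.0.0/11 (38.32.0.0 - 38.63.255.255) -> 189.3.76.90
  38.32.0.0/12 (38.32.0.0 - 38.47.255.255) -> 189.3.76.23
  38.40.0.0/15 (38.40.0.0 - 38.41.255.255) -> 189.3.76.239
More-specific entries that do NOT match:
  38.40.79.128/28 (38.40.79.128 - 38.40.79.143) does not contain 38.40.79.159
  38.40.79.0/25 (38.40.79.0 - 38.40.79.127) does not contain 38.40.79.159
  38.40.76.0/23 (38.40.76.0 - 38.40.77.255) does not contain 38.40.79.159
  102.40.64.0/20 (102.40.64.0 - 102.40.79.255) does not contain 38.40.79.159
  38.40.192.0/18 (38.40.192.0 - 38.40.255.255) does not contain 38.40.79.159
  38.42.0.0/17 (38.42.0.0 - 38.42.127.255) does not contain 38.40.79.159
  38.42.0.0/16 (38.42.0.0 - 38.42.255.255) does not contain 38.40.79.159
Longest matching prefix is /15 -> next hop 189.3.76.239.

189.3.76.239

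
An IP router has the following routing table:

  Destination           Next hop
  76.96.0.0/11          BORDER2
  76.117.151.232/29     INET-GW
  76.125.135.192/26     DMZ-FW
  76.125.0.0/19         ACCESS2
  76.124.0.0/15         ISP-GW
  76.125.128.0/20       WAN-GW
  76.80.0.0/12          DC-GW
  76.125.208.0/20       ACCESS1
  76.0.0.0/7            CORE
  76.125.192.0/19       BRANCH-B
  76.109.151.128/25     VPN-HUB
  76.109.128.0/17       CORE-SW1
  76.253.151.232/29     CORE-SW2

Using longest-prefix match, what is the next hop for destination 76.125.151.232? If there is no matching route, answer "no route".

Routes whose prefix contains 76.125.151.232:
  76.0.0.0/7 (76.0.0.0 - 77.255.255.255) -> CORE
  76.96.0.0/11 (76.96.0.0 - 76.127.255.255) -> BORDER2
  76.124.0.0/15 (76.124.0.0 - 76.125.255.255) -> ISP-GW
More-specific entries that do NOT match:
  76.117.151.232/29 (76.117.151.232 - 76.117.151.239) does not contain 76.125.151.232
  76.253.151.232/29 (76.253.151.232 - 76.253.151.239) does not contain 76.125.151.232
  76.125.135.192/26 (76.125.135.192 - 76.125.135.255) does not contain 76.125.151.232
  76.109.151.128/25 (76.109.151.128 - 76.109.151.255) does not contain 76.125.151.232
  76.125.128.0/20 (76.125.128.0 - 76.125.143.255) does not contain 76.125.151.232
  76.125.208.0/20 (76.125.208.0 - 76.125.223.255) does not contain 76.125.151.232
  76.125.0.0/19 (76.125.0.0 - 76.125.31.255) does not contain 76.125.151.232
  76.125.192.0/19 (76.125.192.0 - 76.125.223.255) does not contain 76.125.151.232
  76.109.128.0/17 (76.109.128.0 - 76.109.255.255) does not contain 76.125.151.232
Longest matching prefix is /15 -> next hop ISP-GW.

ISP-GW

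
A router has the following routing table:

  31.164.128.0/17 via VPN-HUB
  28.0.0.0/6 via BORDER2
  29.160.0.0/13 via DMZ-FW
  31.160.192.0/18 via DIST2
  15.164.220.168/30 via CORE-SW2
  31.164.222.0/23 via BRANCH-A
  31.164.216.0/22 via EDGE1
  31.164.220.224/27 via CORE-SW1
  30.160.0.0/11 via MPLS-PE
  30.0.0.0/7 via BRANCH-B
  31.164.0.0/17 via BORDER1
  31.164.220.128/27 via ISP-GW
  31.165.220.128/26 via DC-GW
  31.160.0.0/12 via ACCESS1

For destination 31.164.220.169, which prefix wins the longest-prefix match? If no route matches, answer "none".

31.164.128.0/17

Entries matching 31.164.220.169:
  28.0.0.0/6 (28.0.0.0 - 31.255.255.255)
  30.0.0.0/7 (30.0.0.0 - 31.255.255.255)
  31.160.0.0/12 (31.160.0.0 - 31.175.255.255)
  31.164.128.0/17 (31.164.128.0 - 31.164.255.255)
Most specific is 31.164.128.0/17.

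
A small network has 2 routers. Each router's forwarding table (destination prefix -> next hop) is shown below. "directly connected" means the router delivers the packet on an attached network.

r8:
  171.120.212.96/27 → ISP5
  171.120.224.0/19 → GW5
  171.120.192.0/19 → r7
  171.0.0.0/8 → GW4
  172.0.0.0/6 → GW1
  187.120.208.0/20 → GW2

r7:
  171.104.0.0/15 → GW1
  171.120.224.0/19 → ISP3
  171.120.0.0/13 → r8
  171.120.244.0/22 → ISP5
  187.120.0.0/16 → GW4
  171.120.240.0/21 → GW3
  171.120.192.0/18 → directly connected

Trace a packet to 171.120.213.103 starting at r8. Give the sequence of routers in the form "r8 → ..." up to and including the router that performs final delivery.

r8 → r7

At r8: longest match for 171.120.213.103 is 171.120.192.0/19 -> r7
At r7: longest match for 171.120.213.103 is 171.120.192.0/18 -> directly connected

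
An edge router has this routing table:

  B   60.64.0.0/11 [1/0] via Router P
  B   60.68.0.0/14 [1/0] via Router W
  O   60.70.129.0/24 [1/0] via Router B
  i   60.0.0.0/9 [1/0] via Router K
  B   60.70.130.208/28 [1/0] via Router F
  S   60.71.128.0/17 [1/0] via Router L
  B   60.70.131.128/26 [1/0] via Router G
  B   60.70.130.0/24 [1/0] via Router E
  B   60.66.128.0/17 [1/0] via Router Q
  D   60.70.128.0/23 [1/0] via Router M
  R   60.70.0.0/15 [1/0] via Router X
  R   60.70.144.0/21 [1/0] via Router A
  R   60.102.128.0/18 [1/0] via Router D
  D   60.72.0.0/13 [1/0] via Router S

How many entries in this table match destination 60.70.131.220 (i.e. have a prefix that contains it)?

4

Prefixes containing 60.70.131.220:
  60.0.0.0/9 (60.0.0.0 - 60.127.255.255)
  60.64.0.0/11 (60.64.0.0 - 60.95.255.255)
  60.68.0.0/14 (60.68.0.0 - 60.71.255.255)
  60.70.0.0/15 (60.70.0.0 - 60.71.255.255)
Total matching entries: 4.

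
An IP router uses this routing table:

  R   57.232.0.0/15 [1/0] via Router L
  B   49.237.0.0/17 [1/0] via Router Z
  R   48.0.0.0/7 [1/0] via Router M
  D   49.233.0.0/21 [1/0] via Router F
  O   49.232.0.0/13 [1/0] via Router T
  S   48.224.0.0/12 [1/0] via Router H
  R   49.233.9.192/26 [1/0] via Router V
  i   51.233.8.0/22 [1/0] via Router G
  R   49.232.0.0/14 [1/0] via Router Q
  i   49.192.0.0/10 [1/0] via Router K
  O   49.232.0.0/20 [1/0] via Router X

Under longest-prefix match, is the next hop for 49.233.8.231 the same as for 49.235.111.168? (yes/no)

49.233.8.231: longest match 49.232.0.0/14 -> Router Q
49.235.111.168: longest match 49.232.0.0/14 -> Router Q

yes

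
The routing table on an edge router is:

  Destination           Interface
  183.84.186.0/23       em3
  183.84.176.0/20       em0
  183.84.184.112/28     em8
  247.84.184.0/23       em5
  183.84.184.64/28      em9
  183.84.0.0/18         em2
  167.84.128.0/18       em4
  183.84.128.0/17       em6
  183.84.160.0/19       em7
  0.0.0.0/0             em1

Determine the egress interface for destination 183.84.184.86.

em0

Routes whose prefix contains 183.84.184.86:
  0.0.0.0/0 (default, matches everything) -> em1
  183.84.128.0/17 (183.84.128.0 - 183.84.255.255) -> em6
  183.84.160.0/19 (183.84.160.0 - 183.84.191.255) -> em7
  183.84.176.0/20 (183.84.176.0 - 183.84.191.255) -> em0
More-specific entries that do NOT match:
  183.84.184.112/28 (183.84.184.112 - 183.84.184.127) does not contain 183.84.184.86
  183.84.184.64/28 (183.84.184.64 - 183.84.184.79) does not contain 183.84.184.86
  183.84.186.0/23 (183.84.186.0 - 183.84.187.255) does not contain 183.84.184.86
  247.84.184.0/23 (247.84.184.0 - 247.84.185.255) does not contain 183.84.184.86
Longest matching prefix is /20 -> interface em0.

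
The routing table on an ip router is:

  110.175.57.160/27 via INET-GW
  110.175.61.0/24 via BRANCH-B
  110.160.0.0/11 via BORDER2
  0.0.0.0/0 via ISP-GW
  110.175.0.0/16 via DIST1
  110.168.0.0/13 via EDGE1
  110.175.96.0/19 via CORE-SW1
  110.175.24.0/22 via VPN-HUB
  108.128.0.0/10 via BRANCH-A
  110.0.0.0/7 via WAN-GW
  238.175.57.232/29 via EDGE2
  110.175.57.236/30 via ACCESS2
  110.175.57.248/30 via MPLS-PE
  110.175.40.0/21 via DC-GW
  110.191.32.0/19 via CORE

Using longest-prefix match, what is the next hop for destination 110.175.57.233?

DIST1

Routes whose prefix contains 110.175.57.233:
  0.0.0.0/0 (default, matches everything) -> ISP-GW
  110.0.0.0/7 (110.0.0.0 - 111.255.255.255) -> WAN-GW
  110.160.0.0/11 (110.160.0.0 - 110.191.255.255) -> BORDER2
  110.168.0.0/13 (110.168.0.0 - 110.175.255.255) -> EDGE1
  110.175.0.0/16 (110.175.0.0 - 110.175.255.255) -> DIST1
More-specific entries that do NOT match:
  110.175.57.236/30 (110.175.57.236 - 110.175.57.239) does not contain 110.175.57.233
  110.175.57.248/30 (110.175.57.248 - 110.175.57.251) does not contain 110.175.57.233
  238.175.57.232/29 (238.175.57.232 - 238.175.57.239) does not contain 110.175.57.233
  110.175.57.160/27 (110.175.57.160 - 110.175.57.191) does not contain 110.175.57.233
  110.175.61.0/24 (110.175.61.0 - 110.175.61.255) does not contain 110.175.57.233
  110.175.24.0/22 (110.175.24.0 - 110.175.27.255) does not contain 110.175.57.233
  110.175.40.0/21 (110.175.40.0 - 110.175.47.255) does not contain 110.175.57.233
  110.175.96.0/19 (110.175.96.0 - 110.175.127.255) does not contain 110.175.57.233
  110.191.32.0/19 (110.191.32.0 - 110.191.63.255) does not contain 110.175.57.233
Longest matching prefix is /16 -> next hop DIST1.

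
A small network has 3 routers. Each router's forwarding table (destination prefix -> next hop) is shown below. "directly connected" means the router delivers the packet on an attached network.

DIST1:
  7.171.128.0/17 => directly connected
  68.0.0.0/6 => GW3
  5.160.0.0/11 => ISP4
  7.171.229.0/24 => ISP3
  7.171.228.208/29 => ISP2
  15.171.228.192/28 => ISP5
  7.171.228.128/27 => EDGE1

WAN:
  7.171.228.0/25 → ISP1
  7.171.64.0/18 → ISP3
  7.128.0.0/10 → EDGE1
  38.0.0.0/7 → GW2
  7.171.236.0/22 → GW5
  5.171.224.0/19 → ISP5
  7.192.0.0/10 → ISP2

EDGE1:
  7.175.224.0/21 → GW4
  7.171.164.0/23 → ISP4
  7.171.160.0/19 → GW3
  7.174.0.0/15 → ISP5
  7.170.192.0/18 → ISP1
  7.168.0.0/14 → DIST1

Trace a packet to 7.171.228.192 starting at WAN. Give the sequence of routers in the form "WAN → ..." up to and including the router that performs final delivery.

WAN → EDGE1 → DIST1

At WAN: longest match for 7.171.228.192 is 7.128.0.0/10 -> EDGE1
At EDGE1: longest match for 7.171.228.192 is 7.168.0.0/14 -> DIST1
At DIST1: longest match for 7.171.228.192 is 7.171.128.0/17 -> directly connected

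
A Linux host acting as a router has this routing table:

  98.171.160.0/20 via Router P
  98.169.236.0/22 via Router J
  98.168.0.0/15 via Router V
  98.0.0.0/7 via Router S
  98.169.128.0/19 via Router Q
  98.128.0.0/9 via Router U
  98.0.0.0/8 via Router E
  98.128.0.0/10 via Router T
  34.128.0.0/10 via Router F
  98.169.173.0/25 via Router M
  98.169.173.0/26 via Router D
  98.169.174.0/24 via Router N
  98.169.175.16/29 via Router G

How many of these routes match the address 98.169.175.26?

Prefixes containing 98.169.175.26:
  98.0.0.0/7 (98.0.0.0 - 99.255.255.255)
  98.0.0.0/8 (98.0.0.0 - 98.255.255.255)
  98.128.0.0/9 (98.128.0.0 - 98.255.255.255)
  98.128.0.0/10 (98.128.0.0 - 98.191.255.255)
  98.168.0.0/15 (98.168.0.0 - 98.169.255.255)
Total matching entries: 5.

5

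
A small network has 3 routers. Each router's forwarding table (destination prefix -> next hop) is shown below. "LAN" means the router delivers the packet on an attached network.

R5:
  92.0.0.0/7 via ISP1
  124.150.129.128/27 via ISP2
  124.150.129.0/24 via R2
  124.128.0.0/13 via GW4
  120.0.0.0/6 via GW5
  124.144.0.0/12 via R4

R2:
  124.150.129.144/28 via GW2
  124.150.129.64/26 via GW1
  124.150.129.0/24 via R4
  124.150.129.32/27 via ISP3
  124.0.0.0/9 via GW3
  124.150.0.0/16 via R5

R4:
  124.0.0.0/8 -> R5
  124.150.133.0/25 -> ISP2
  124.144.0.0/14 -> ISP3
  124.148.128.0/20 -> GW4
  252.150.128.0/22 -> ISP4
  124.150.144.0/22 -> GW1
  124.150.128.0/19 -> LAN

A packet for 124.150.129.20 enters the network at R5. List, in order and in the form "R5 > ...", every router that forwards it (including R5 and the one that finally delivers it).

At R5: longest match for 124.150.129.20 is 124.150.129.0/24 -> R2
At R2: longest match for 124.150.129.20 is 124.150.129.0/24 -> R4
At R4: longest match for 124.150.129.20 is 124.150.128.0/19 -> LAN

R5 > R2 > R4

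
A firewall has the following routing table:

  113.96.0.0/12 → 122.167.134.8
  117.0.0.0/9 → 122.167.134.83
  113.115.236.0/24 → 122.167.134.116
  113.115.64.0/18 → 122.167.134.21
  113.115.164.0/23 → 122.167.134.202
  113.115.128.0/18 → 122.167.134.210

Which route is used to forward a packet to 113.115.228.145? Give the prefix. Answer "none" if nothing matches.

113.115.228.145 is outside every listed prefix and there is no default route.

none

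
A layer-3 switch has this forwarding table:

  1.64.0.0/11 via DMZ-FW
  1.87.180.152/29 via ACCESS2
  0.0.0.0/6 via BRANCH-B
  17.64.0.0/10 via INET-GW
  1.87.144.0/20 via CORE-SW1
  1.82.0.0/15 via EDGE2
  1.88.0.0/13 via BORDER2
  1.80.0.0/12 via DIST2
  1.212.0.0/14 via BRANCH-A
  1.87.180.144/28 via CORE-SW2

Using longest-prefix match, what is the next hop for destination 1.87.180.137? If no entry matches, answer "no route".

DIST2

Routes whose prefix contains 1.87.180.137:
  0.0.0.0/6 (0.0.0.0 - 3.255.255.255) -> BRANCH-B
  1.64.0.0/11 (1.64.0.0 - 1.95.255.255) -> DMZ-FW
  1.80.0.0/12 (1.80.0.0 - 1.95.255.255) -> DIST2
More-specific entries that do NOT match:
  1.87.180.152/29 (1.87.180.152 - 1.87.180.159) does not contain 1.87.180.137
  1.87.180.144/28 (1.87.180.144 - 1.87.180.159) does not contain 1.87.180.137
  1.87.144.0/20 (1.87.144.0 - 1.87.159.255) does not contain 1.87.180.137
  1.82.0.0/15 (1.82.0.0 - 1.83.255.255) does not contain 1.87.180.137
  1.212.0.0/14 (1.212.0.0 - 1.215.255.255) does not contain 1.87.180.137
  1.88.0.0/13 (1.88.0.0 - 1.95.255.255) does not contain 1.87.180.137
Longest matching prefix is /12 -> next hop DIST2.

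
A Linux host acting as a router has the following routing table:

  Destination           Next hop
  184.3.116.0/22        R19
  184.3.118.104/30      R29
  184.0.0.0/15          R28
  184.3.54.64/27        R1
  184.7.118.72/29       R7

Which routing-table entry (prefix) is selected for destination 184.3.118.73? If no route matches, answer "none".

184.3.116.0/22

Entries matching 184.3.118.73:
  184.3.116.0/22 (184.3.116.0 - 184.3.119.255)
Most specific is 184.3.116.0/22.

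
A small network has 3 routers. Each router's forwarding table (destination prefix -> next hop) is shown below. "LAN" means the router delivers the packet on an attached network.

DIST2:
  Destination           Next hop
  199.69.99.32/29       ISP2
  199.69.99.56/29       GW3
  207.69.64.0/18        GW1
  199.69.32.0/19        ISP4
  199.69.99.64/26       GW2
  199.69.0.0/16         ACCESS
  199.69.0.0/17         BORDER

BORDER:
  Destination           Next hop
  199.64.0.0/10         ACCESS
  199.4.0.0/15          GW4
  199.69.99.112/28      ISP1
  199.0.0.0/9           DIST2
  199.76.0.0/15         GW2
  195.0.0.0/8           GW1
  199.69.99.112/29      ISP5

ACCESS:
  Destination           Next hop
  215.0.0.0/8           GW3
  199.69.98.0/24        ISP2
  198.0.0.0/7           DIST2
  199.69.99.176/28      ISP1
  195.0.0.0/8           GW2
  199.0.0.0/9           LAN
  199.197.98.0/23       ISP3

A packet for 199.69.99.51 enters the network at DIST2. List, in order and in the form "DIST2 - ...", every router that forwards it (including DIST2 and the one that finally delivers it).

DIST2 - BORDER - ACCESS

At DIST2: longest match for 199.69.99.51 is 199.69.0.0/17 -> BORDER
At BORDER: longest match for 199.69.99.51 is 199.64.0.0/10 -> ACCESS
At ACCESS: longest match for 199.69.99.51 is 199.0.0.0/9 -> LAN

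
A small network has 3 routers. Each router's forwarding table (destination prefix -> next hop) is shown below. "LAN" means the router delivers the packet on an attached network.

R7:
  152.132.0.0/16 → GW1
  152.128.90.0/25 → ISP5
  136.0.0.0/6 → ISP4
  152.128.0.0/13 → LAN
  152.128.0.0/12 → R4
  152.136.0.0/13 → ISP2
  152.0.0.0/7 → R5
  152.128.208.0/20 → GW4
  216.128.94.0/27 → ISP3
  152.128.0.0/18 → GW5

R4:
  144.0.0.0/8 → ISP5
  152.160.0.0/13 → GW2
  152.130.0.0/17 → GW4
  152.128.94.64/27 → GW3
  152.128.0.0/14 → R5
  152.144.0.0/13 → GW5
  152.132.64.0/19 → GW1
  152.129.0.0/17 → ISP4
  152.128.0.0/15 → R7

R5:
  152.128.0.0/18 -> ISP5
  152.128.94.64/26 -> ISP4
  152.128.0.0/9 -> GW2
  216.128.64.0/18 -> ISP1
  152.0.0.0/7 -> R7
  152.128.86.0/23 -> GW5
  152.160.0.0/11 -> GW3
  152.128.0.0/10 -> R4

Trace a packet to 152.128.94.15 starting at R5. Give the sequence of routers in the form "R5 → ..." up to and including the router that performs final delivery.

R5 → R4 → R7

At R5: longest match for 152.128.94.15 is 152.128.0.0/10 -> R4
At R4: longest match for 152.128.94.15 is 152.128.0.0/15 -> R7
At R7: longest match for 152.128.94.15 is 152.128.0.0/13 -> LAN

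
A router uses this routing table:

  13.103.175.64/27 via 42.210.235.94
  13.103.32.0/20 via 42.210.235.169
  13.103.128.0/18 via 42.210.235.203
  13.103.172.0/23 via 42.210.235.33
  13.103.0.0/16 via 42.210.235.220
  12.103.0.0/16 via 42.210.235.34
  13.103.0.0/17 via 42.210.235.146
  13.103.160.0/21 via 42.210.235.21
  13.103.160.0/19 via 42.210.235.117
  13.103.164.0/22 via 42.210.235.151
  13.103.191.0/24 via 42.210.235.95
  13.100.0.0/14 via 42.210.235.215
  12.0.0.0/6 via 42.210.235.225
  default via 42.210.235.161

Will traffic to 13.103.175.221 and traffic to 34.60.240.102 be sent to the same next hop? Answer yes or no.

no

13.103.175.221: longest match 13.103.160.0/19 -> 42.210.235.117
34.60.240.102: longest match 0.0.0.0/0 -> 42.210.235.161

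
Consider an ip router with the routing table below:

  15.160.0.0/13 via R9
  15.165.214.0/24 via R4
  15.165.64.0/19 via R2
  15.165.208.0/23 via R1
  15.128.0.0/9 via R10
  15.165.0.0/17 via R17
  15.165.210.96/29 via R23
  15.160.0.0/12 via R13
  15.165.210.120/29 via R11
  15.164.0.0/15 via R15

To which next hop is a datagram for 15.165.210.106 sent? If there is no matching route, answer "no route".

Routes whose prefix contains 15.165.210.106:
  15.128.0.0/9 (15.128.0.0 - 15.255.255.255) -> R10
  15.160.0.0/12 (15.160.0.0 - 15.175.255.255) -> R13
  15.160.0.0/13 (15.160.0.0 - 15.167.255.255) -> R9
  15.164.0.0/15 (15.164.0.0 - 15.165.255.255) -> R15
More-specific entries that do NOT match:
  15.165.210.96/29 (15.165.210.96 - 15.165.210.103) does not contain 15.165.210.106
  15.165.210.120/29 (15.165.210.120 - 15.165.210.127) does not contain 15.165.210.106
  15.165.214.0/24 (15.165.214.0 - 15.165.214.255) does not contain 15.165.210.106
  15.165.208.0/23 (15.165.208.0 - 15.165.209.255) does not contain 15.165.210.106
  15.165.64.0/19 (15.165.64.0 - 15.165.95.255) does not contain 15.165.210.106
  15.165.0.0/17 (15.165.0.0 - 15.165.127.255) does not contain 15.165.210.106
Longest matching prefix is /15 -> next hop R15.

R15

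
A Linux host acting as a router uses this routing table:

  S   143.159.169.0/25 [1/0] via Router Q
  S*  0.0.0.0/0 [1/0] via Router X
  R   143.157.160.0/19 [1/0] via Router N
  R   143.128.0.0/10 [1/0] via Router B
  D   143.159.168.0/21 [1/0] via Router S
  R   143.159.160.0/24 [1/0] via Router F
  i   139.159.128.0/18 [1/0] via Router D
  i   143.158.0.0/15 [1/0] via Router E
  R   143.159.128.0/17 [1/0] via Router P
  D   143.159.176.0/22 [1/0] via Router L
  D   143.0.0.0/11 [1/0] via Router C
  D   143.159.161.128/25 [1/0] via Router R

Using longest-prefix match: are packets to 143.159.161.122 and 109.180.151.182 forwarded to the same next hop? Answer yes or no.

143.159.161.122: longest match 143.159.128.0/17 -> Router P
109.180.151.182: longest match 0.0.0.0/0 -> Router X

no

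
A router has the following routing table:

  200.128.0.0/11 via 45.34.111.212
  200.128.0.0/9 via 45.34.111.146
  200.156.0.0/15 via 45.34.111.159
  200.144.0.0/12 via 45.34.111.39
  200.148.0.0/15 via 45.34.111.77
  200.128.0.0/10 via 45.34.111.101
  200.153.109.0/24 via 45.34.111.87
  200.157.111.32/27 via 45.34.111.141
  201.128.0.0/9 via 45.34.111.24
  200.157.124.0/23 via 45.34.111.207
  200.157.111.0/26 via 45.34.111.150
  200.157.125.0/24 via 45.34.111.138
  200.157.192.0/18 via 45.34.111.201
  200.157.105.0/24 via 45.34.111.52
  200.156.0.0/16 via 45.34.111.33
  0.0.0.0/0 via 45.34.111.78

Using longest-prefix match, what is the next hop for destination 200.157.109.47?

Routes whose prefix contains 200.157.109.47:
  0.0.0.0/0 (default, matches everything) -> 45.34.111.78
  200.128.0.0/9 (200.128.0.0 - 200.255.255.255) -> 45.34.111.146
  200.128.0.0/10 (200.128.0.0 - 200.191.255.255) -> 45.34.111.101
  200.128.0.0/11 (200.128.0.0 - 200.159.255.255) -> 45.34.111.212
  200.144.0.0/12 (200.144.0.0 - 200.159.255.255) -> 45.34.111.39
  200.156.0.0/15 (200.156.0.0 - 200.157.255.255) -> 45.34.111.159
More-specific entries that do NOT match:
  200.157.111.32/27 (200.157.111.32 - 200.157.111.63) does not contain 200.157.109.47
  200.157.111.0/26 (200.157.111.0 - 200.157.111.63) does not contain 200.157.109.47
  200.153.109.0/24 (200.153.109.0 - 200.153.109.255) does not contain 200.157.109.47
  200.157.125.0/24 (200.157.125.0 - 200.157.125.255) does not contain 200.157.109.47
  200.157.105.0/24 (200.157.105.0 - 200.157.105.255) does not contain 200.157.109.47
  200.157.124.0/23 (200.157.124.0 - 200.157.125.255) does not contain 200.157.109.47
  200.157.192.0/18 (200.157.192.0 - 200.157.255.255) does not contain 200.157.109.47
  200.156.0.0/16 (200.156.0.0 - 200.156.255.255) does not contain 200.157.109.47
Longest matching prefix is /15 -> next hop 45.34.111.159.

45.34.111.159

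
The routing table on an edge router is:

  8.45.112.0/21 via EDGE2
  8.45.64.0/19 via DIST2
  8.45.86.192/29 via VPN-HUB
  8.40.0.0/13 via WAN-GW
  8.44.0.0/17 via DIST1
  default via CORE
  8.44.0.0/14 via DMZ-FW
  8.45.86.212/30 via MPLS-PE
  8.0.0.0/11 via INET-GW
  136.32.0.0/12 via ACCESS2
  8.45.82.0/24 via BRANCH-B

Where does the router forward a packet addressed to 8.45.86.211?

Routes whose prefix contains 8.45.86.211:
  0.0.0.0/0 (default, matches everything) -> CORE
  8.40.0.0/13 (8.40.0.0 - 8.47.255.255) -> WAN-GW
  8.44.0.0/14 (8.44.0.0 - 8.47.255.255) -> DMZ-FW
  8.45.64.0/19 (8.45.64.0 - 8.45.95.255) -> DIST2
More-specific entries that do NOT match:
  8.45.86.212/30 (8.45.86.212 - 8.45.86.215) does not contain 8.45.86.211
  8.45.86.192/29 (8.45.86.192 - 8.45.86.199) does not contain 8.45.86.211
  8.45.82.0/24 (8.45.82.0 - 8.45.82.255) does not contain 8.45.86.211
  8.45.112.0/21 (8.45.112.0 - 8.45.119.255) does not contain 8.45.86.211
Longest matching prefix is /19 -> next hop DIST2.

DIST2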